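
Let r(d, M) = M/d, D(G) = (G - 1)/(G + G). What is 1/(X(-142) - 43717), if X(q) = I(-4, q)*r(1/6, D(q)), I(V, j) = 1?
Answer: -142/6207385 ≈ -2.2876e-5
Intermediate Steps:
D(G) = (-1 + G)/(2*G) (D(G) = (-1 + G)/((2*G)) = (-1 + G)*(1/(2*G)) = (-1 + G)/(2*G))
X(q) = 3*(-1 + q)/q (X(q) = 1*(((-1 + q)/(2*q))/(1/6)) = 1*(((-1 + q)/(2*q))*6) = 1*(3*(-1 + q)/q) = 3*(-1 + q)/q)
1/(X(-142) - 43717) = 1/((3 - 3/(-142)) - 43717) = 1/((3 - 3*(-1/142)) - 43717) = 1/((3 + 3/142) - 43717) = 1/(429/142 - 43717) = 1/(-6207385/142) = -142/6207385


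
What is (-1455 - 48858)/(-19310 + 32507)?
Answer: -16771/4399 ≈ -3.8125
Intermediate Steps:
(-1455 - 48858)/(-19310 + 32507) = -50313/13197 = -50313*1/13197 = -16771/4399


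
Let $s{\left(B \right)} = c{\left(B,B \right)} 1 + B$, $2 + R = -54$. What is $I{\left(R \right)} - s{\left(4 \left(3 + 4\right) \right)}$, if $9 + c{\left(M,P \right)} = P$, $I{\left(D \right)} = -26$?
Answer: $-73$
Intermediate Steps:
$R = -56$ ($R = -2 - 54 = -56$)
$c{\left(M,P \right)} = -9 + P$
$s{\left(B \right)} = -9 + 2 B$ ($s{\left(B \right)} = \left(-9 + B\right) 1 + B = \left(-9 + B\right) + B = -9 + 2 B$)
$I{\left(R \right)} - s{\left(4 \left(3 + 4\right) \right)} = -26 - \left(-9 + 2 \cdot 4 \left(3 + 4\right)\right) = -26 - \left(-9 + 2 \cdot 4 \cdot 7\right) = -26 - \left(-9 + 2 \cdot 28\right) = -26 - \left(-9 + 56\right) = -26 - 47 = -73$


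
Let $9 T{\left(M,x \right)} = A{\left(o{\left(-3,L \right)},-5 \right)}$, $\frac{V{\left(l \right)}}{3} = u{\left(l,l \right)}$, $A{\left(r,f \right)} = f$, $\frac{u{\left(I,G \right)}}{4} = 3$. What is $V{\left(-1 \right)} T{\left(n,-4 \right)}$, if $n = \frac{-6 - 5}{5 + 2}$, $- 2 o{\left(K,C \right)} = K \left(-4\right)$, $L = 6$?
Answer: $-20$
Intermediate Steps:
$o{\left(K,C \right)} = 2 K$ ($o{\left(K,C \right)} = - \frac{K \left(-4\right)}{2} = - \frac{\left(-4\right) K}{2} = 2 K$)
$u{\left(I,G \right)} = 12$ ($u{\left(I,G \right)} = 4 \cdot 3 = 12$)
$n = - \frac{11}{7} \approx -1.5714$
$V{\left(l \right)} = 36$ ($V{\left(l \right)} = 3 \cdot 12 = 36$)
$T{\left(M,x \right)} = - \frac{5}{9}$ ($T{\left(M,x \right)} = \frac{1}{9} \left(-5\right) = - \frac{5}{9}$)
$V{\left(-1 \right)} T{\left(n,-4 \right)} = 36 \left(- \frac{5}{9}\right) = -20$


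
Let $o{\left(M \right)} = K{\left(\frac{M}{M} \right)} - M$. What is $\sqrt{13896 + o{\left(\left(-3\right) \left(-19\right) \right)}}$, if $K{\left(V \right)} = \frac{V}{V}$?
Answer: $4 \sqrt{865} \approx 117.64$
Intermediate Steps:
$K{\left(V \right)} = 1$
$o{\left(M \right)} = 1 - M$
$\sqrt{13896 + o{\left(\left(-3\right) \left(-19\right) \right)}} = \sqrt{13896 + \left(1 - \left(-3\right) \left(-19\right)\right)} = \sqrt{13896 + \left(1 - 57\right)} = \sqrt{13896 - 56} = \sqrt{13840} = 4 \sqrt{865}$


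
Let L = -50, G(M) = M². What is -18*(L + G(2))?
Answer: 828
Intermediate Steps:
-18*(L + G(2)) = -18*(-50 + 2²) = -18*(-50 + 4) = -18*(-46) = 828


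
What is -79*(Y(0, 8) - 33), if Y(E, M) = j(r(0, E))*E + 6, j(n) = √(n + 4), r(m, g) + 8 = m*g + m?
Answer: 2133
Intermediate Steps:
r(m, g) = -8 + m + g*m (r(m, g) = -8 + (m*g + m) = -8 + (g*m + m) = -8 + (m + g*m) = -8 + m + g*m)
j(n) = √(4 + n)
Y(E, M) = 6 + 2*I*E (Y(E, M) = √(4 + (-8 + 0 + E*0))*E + 6 = √(4 + (-8 + 0 + 0))*E + 6 = √(4 - 8)*E + 6 = √(-4)*E + 6 = (2*I)*E + 6 = 2*I*E + 6 = 6 + 2*I*E)
-79*(Y(0, 8) - 33) = -79*((6 + 2*I*0) - 33) = -79*((6 + 0) - 33) = -79*(6 - 33) = -79*(-27) = 2133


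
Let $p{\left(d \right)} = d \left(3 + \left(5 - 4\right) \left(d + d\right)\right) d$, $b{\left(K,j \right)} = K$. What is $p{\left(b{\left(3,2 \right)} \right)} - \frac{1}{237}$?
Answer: $\frac{19196}{237} \approx 80.996$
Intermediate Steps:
$p{\left(d \right)} = d^{2} \left(3 + 2 d\right)$ ($p{\left(d \right)} = d \left(3 + 1 \cdot 2 d\right) d = d \left(3 + 2 d\right) d = d^{2} \left(3 + 2 d\right)$)
$p{\left(b{\left(3,2 \right)} \right)} - \frac{1}{237} = 3^{2} \left(3 + 2 \cdot 3\right) - \frac{1}{237} = 9 \left(3 + 6\right) - \frac{1}{237} = 9 \cdot 9 - \frac{1}{237} = 81 - \frac{1}{237} = \frac{19196}{237}$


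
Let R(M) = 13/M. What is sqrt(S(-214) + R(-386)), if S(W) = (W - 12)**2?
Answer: sqrt(7610114678)/386 ≈ 226.00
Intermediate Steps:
S(W) = (-12 + W)**2
sqrt(S(-214) + R(-386)) = sqrt((-12 - 214)**2 + 13/(-386)) = sqrt((-226)**2 + 13*(-1/386)) = sqrt(51076 - 13/386) = sqrt(19715323/386) = sqrt(7610114678)/386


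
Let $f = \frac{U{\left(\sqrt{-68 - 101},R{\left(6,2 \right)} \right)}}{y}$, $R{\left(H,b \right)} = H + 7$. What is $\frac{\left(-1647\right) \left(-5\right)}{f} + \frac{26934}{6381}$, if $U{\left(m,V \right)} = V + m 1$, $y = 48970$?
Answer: $\frac{428875581539}{27651} - \frac{201633975 i}{13} \approx 1.551 \cdot 10^{7} - 1.551 \cdot 10^{7} i$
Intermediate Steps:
$R{\left(H,b \right)} = 7 + H$
$U{\left(m,V \right)} = V + m$
$f = \frac{13}{48970} + \frac{13 i}{48970}$ ($f = \frac{\left(7 + 6\right) + \sqrt{-68 - 101}}{48970} = \left(13 + \sqrt{-169}\right) \frac{1}{48970} = \left(13 + 13 i\right) \frac{1}{48970} = \frac{13}{48970} + \frac{13 i}{48970} \approx 0.00026547 + 0.00026547 i$)
$\frac{\left(-1647\right) \left(-5\right)}{f} + \frac{26934}{6381} = \frac{\left(-1647\right) \left(-5\right)}{\frac{13}{48970} + \frac{13 i}{48970}} + \frac{26934}{6381} = 8235 \frac{1199030450 \left(\frac{13}{48970} - \frac{13 i}{48970}\right)}{169} + 26934 \cdot \frac{1}{6381} = \frac{9874015755750 \left(\frac{13}{48970} - \frac{13 i}{48970}\right)}{169} + \frac{8978}{2127} = \frac{8978}{2127} + \frac{9874015755750 \left(\frac{13}{48970} - \frac{13 i}{48970}\right)}{169}$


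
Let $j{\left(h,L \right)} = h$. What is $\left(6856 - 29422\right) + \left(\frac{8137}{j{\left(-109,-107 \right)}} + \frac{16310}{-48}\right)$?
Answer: $- \frac{60116839}{2616} \approx -22980.0$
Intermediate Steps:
$\left(6856 - 29422\right) + \left(\frac{8137}{j{\left(-109,-107 \right)}} + \frac{16310}{-48}\right) = \left(6856 - 29422\right) + \left(\frac{8137}{-109} + \frac{16310}{-48}\right) = -22566 + \left(8137 \left(- \frac{1}{109}\right) + 16310 \left(- \frac{1}{48}\right)\right) = -22566 - \frac{1084183}{2616} = - \frac{60116839}{2616}$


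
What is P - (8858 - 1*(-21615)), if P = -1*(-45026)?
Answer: 14553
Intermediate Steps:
P = 45026
P - (8858 - 1*(-21615)) = 45026 - (8858 - 1*(-21615)) = 45026 - (8858 + 21615) = 45026 - 1*30473 = 45026 - 30473 = 14553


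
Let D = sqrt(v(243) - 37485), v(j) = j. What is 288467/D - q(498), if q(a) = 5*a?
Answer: -2490 - 288467*I*sqrt(4138)/12414 ≈ -2490.0 - 1494.8*I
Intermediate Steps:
D = 3*I*sqrt(4138) (D = sqrt(243 - 37485) = sqrt(-37242) = 3*I*sqrt(4138) ≈ 192.98*I)
288467/D - q(498) = 288467/((3*I*sqrt(4138))) - 5*498 = 288467*(-I*sqrt(4138)/12414) - 1*2490 = -288467*I*sqrt(4138)/12414 - 2490 = -2490 - 288467*I*sqrt(4138)/12414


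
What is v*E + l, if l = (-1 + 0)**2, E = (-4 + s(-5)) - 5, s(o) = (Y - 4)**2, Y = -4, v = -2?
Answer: -109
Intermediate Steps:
s(o) = 64 (s(o) = (-4 - 4)**2 = (-8)**2 = 64)
E = 55 (E = (-4 + 64) - 5 = 60 - 5 = 55)
l = 1 (l = (-1)**2 = 1)
v*E + l = -2*55 + 1 = -110 + 1 = -109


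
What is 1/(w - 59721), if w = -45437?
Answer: -1/105158 ≈ -9.5095e-6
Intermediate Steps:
1/(w - 59721) = 1/(-45437 - 59721) = 1/(-105158) = -1/105158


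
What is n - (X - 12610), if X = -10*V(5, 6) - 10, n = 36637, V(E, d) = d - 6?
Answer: 49257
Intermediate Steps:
V(E, d) = -6 + d
X = -10 (X = -10*(-6 + 6) - 10 = -10*0 - 10 = 0 - 10 = -10)
n - (X - 12610) = 36637 - (-10 - 12610) = 36637 - 1*(-12620) = 36637 + 12620 = 49257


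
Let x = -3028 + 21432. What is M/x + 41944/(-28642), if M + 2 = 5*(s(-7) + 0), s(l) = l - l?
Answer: -192998665/131781842 ≈ -1.4645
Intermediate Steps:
s(l) = 0
M = -2 (M = -2 + 5*(0 + 0) = -2 + 5*0 = -2 + 0 = -2)
x = 18404
M/x + 41944/(-28642) = -2/18404 + 41944/(-28642) = -2*1/18404 + 41944*(-1/28642) = -1/9202 - 20972/14321 = -192998665/131781842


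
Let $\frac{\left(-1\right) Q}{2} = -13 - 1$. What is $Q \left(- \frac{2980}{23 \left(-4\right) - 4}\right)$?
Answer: $\frac{5215}{6} \approx 869.17$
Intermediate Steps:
$Q = 28$ ($Q = - 2 \left(-13 - 1\right) = \left(-2\right) \left(-14\right) = 28$)
$Q \left(- \frac{2980}{23 \left(-4\right) - 4}\right) = 28 \left(- \frac{2980}{23 \left(-4\right) - 4}\right) = 28 \left(- \frac{2980}{-92 - 4}\right) = 28 \left(- \frac{2980}{-96}\right) = 28 \left(\left(-2980\right) \left(- \frac{1}{96}\right)\right) = 28 \cdot \frac{745}{24} = \frac{5215}{6}$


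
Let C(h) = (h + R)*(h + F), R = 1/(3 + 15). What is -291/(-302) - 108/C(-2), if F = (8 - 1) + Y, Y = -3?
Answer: 303729/10570 ≈ 28.735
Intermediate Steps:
R = 1/18 ≈ 0.055556
F = 4 (F = (8 - 1) - 3 = 7 - 3 = 4)
C(h) = (4 + h)*(1/18 + h) (C(h) = (h + 1/18)*(h + 4) = (1/18 + h)*(4 + h) = (4 + h)*(1/18 + h))
-291/(-302) - 108/C(-2) = -291/(-302) - 108/(2/9 + (-2)² + (73/18)*(-2)) = -291*(-1/302) - 108/(2/9 + 4 - 73/9) = 291/302 - 108/(-35/9) = 291/302 - 108*(-9/35) = 291/302 + 972/35 = 303729/10570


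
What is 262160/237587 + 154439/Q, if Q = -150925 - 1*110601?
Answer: 31868957467/62135177762 ≈ 0.51290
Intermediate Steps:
Q = -261526 (Q = -150925 - 110601 = -261526)
262160/237587 + 154439/Q = 262160/237587 + 154439/(-261526) = 262160*(1/237587) + 154439*(-1/261526) = 262160/237587 - 154439/261526 = 31868957467/62135177762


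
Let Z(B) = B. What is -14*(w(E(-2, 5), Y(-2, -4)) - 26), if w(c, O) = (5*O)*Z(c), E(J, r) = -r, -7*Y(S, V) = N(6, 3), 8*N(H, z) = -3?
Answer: 1531/4 ≈ 382.75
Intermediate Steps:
N(H, z) = -3/8 (N(H, z) = (1/8)*(-3) = -3/8)
Y(S, V) = 3/56 (Y(S, V) = -1/7*(-3/8) = 3/56)
w(c, O) = 5*O*c (w(c, O) = (5*O)*c = 5*O*c)
-14*(w(E(-2, 5), Y(-2, -4)) - 26) = -14*(5*(3/56)*(-1*5) - 26) = -14*(5*(3/56)*(-5) - 26) = -14*(-75/56 - 26) = -14*(-1531/56) = 1531/4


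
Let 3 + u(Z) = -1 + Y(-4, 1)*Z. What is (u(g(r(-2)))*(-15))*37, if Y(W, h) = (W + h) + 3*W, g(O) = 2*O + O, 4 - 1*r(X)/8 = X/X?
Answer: 601620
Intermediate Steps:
r(X) = 24 (r(X) = 32 - 8*X/X = 32 - 8*1 = 32 - 8 = 24)
g(O) = 3*O
Y(W, h) = h + 4*W
u(Z) = -4 - 15*Z (u(Z) = -3 + (-1 + (1 + 4*(-4))*Z) = -3 + (-1 + (1 - 16)*Z) = -3 + (-1 - 15*Z) = -4 - 15*Z)
(u(g(r(-2)))*(-15))*37 = ((-4 - 45*24)*(-15))*37 = ((-4 - 15*72)*(-15))*37 = ((-4 - 1080)*(-15))*37 = -1084*(-15)*37 = 16260*37 = 601620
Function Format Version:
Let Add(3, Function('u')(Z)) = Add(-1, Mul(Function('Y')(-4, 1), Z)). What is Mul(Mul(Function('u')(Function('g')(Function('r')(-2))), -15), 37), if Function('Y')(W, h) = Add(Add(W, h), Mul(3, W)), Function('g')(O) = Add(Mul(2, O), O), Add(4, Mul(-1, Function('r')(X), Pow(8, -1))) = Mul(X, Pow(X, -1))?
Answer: 601620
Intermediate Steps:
Function('r')(X) = 24 (Function('r')(X) = Add(32, Mul(-8, Mul(X, Pow(X, -1)))) = Add(32, Mul(-8, 1)) = Add(32, -8) = 24)
Function('g')(O) = Mul(3, O)
Function('Y')(W, h) = Add(h, Mul(4, W))
Function('u')(Z) = Add(-4, Mul(-15, Z)) (Function('u')(Z) = Add(-3, Add(-1, Mul(Add(1, Mul(4, -4)), Z))) = Add(-3, Add(-1, Mul(Add(1, -16), Z))) = Add(-3, Add(-1, Mul(-15, Z))) = Add(-4, Mul(-15, Z)))
Mul(Mul(Function('u')(Function('g')(Function('r')(-2))), -15), 37) = Mul(Mul(Add(-4, Mul(-15, Mul(3, 24))), -15), 37) = Mul(Mul(Add(-4, Mul(-15, 72)), -15), 37) = Mul(Mul(Add(-4, -1080), -15), 37) = Mul(Mul(-1084, -15), 37) = Mul(16260, 37) = 601620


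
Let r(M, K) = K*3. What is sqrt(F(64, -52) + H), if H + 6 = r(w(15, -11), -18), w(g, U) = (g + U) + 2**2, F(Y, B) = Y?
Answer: 2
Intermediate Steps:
w(g, U) = 4 + U + g (w(g, U) = (U + g) + 4 = 4 + U + g)
r(M, K) = 3*K
H = -60 (H = -6 + 3*(-18) = -6 - 54 = -60)
sqrt(F(64, -52) + H) = sqrt(64 - 60) = sqrt(4) = 2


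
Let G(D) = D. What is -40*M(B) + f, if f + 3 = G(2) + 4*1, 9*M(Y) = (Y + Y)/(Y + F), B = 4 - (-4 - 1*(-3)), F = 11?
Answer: 2/9 ≈ 0.22222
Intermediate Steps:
B = 5 (B = 4 - (-4 + 3) = 4 - 1*(-1) = 4 + 1 = 5)
M(Y) = 2*Y/(9*(11 + Y)) (M(Y) = ((Y + Y)/(Y + 11))/9 = ((2*Y)/(11 + Y))/9 = (2*Y/(11 + Y))/9 = 2*Y/(9*(11 + Y)))
f = 3 (f = -3 + (2 + 4*1) = -3 + (2 + 4) = -3 + 6 = 3)
-40*M(B) + f = -80*5/(9*(11 + 5)) + 3 = -80*5/(9*16) + 3 = -40*5/72 + 3 = -25/9 + 3 = 2/9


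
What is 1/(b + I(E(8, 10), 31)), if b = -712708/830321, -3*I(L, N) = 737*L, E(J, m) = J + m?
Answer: -830321/3672392170 ≈ -0.00022610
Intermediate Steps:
I(L, N) = -737*L/3
b = -712708/830321 (b = -712708*1/830321 = -712708/830321 ≈ -0.85835)
1/(b + I(E(8, 10), 31)) = 1/(-712708/830321 - 737*(8 + 10)/3) = 1/(-712708/830321 - 737/3*18) = 1/(-712708/830321 - 4422) = 1/(-3672392170/830321) = -830321/3672392170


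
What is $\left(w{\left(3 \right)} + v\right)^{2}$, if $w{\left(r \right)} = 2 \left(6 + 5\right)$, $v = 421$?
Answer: $196249$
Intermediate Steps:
$w{\left(r \right)} = 22$ ($w{\left(r \right)} = 2 \cdot 11 = 22$)
$\left(w{\left(3 \right)} + v\right)^{2} = \left(22 + 421\right)^{2} = 443^{2} = 196249$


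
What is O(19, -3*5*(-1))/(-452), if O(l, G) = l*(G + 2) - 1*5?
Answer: -159/226 ≈ -0.70354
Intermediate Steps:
O(l, G) = -5 + l*(2 + G) (O(l, G) = l*(2 + G) - 5 = -5 + l*(2 + G))
O(19, -3*5*(-1))/(-452) = (-5 + 2*19 + (-3*5*(-1))*19)/(-452) = (-5 + 38 - 15*(-1)*19)*(-1/452) = (-5 + 38 + 15*19)*(-1/452) = (-5 + 38 + 285)*(-1/452) = 318*(-1/452) = -159/226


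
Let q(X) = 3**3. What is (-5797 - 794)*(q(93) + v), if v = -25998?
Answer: 171174861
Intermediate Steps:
q(X) = 27
(-5797 - 794)*(q(93) + v) = (-5797 - 794)*(27 - 25998) = -6591*(-25971) = 171174861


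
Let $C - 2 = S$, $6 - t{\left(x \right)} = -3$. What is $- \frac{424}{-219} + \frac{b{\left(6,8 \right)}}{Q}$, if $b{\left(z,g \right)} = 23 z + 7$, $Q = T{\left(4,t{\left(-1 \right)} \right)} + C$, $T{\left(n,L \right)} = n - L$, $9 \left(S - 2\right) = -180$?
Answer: $- \frac{2539}{511} \approx -4.9687$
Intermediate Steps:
$t{\left(x \right)} = 9$ ($t{\left(x \right)} = 6 - -3 = 6 + 3 = 9$)
$S = -18$ ($S = 2 + \frac{1}{9} \left(-180\right) = 2 - 20 = -18$)
$C = -16$ ($C = 2 - 18 = -16$)
$Q = -21$ ($Q = \left(4 - 9\right) - 16 = -5 - 16 = -21$)
$b{\left(z,g \right)} = 7 + 23 z$
$- \frac{424}{-219} + \frac{b{\left(6,8 \right)}}{Q} = - \frac{424}{-219} + \frac{7 + 23 \cdot 6}{-21} = \left(-424\right) \left(- \frac{1}{219}\right) + \left(7 + 138\right) \left(- \frac{1}{21}\right) = \frac{424}{219} + 145 \left(- \frac{1}{21}\right) = \frac{424}{219} - \frac{145}{21} = - \frac{2539}{511}$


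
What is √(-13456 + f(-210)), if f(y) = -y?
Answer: I*√13246 ≈ 115.09*I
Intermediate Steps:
√(-13456 + f(-210)) = √(-13456 - 1*(-210)) = √(-13456 + 210) = √(-13246) = I*√13246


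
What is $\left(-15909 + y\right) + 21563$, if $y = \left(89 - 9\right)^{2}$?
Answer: $12054$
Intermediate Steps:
$y = 6400$ ($y = 80^{2} = 6400$)
$\left(-15909 + y\right) + 21563 = \left(-15909 + 6400\right) + 21563 = -9509 + 21563 = 12054$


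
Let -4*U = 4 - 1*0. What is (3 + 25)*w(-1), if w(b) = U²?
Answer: 28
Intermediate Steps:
U = -1 (U = -(4 - 1*0)/4 = -(4 + 0)/4 = -¼*4 = -1)
w(b) = 1 (w(b) = (-1)² = 1)
(3 + 25)*w(-1) = (3 + 25)*1 = 28*1 = 28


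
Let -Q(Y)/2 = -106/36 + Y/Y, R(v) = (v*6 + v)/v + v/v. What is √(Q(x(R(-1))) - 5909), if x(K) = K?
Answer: I*√53146/3 ≈ 76.845*I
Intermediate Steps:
R(v) = 8 (R(v) = (6*v + v)/v + 1 = (7*v)/v + 1 = 7 + 1 = 8)
Q(Y) = 35/9 (Q(Y) = -2*(-106/36 + Y/Y) = -2*(-106*1/36 + 1) = -2*(-53/18 + 1) = -2*(-35/18) = 35/9)
√(Q(x(R(-1))) - 5909) = √(35/9 - 5909) = √(-53146/9) = I*√53146/3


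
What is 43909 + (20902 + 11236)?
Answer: 76047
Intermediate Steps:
43909 + (20902 + 11236) = 43909 + 32138 = 76047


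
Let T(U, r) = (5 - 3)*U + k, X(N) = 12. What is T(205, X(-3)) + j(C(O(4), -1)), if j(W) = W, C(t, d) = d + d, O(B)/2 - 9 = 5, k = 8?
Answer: 416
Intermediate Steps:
O(B) = 28 (O(B) = 18 + 2*5 = 18 + 10 = 28)
C(t, d) = 2*d
T(U, r) = 8 + 2*U (T(U, r) = (5 - 3)*U + 8 = 2*U + 8 = 8 + 2*U)
T(205, X(-3)) + j(C(O(4), -1)) = (8 + 2*205) + 2*(-1) = (8 + 410) - 2 = 418 - 2 = 416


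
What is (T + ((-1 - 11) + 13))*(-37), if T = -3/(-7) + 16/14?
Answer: -666/7 ≈ -95.143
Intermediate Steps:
T = 11/7 (T = -3*(-1/7) + 16*(1/14) = 3/7 + 8/7 = 11/7 ≈ 1.5714)
(T + ((-1 - 11) + 13))*(-37) = (11/7 + ((-1 - 11) + 13))*(-37) = (11/7 + (-12 + 13))*(-37) = (11/7 + 1)*(-37) = (18/7)*(-37) = -666/7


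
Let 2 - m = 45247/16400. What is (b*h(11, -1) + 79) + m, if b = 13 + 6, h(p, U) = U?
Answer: 971553/16400 ≈ 59.241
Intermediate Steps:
b = 19
m = -12447/16400 (m = 2 - 45247/16400 = -12447/16400 ≈ -0.75896)
(b*h(11, -1) + 79) + m = (19*(-1) + 79) - 12447/16400 = (-19 + 79) - 12447/16400 = 60 - 12447/16400 = 971553/16400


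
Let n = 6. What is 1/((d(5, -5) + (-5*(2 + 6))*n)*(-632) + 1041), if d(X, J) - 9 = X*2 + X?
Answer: 1/137553 ≈ 7.2699e-6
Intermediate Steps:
d(X, J) = 9 + 3*X (d(X, J) = 9 + (X*2 + X) = 9 + (2*X + X) = 9 + 3*X)
1/((d(5, -5) + (-5*(2 + 6))*n)*(-632) + 1041) = 1/(((9 + 3*5) - 5*(2 + 6)*6)*(-632) + 1041) = 1/(((9 + 15) - 5*8*6)*(-632) + 1041) = 1/((24 - 40*6)*(-632) + 1041) = 1/((24 - 240)*(-632) + 1041) = 1/(-216*(-632) + 1041) = 1/(136512 + 1041) = 1/137553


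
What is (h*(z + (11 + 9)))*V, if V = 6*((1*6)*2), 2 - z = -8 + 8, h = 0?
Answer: 0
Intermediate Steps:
z = 2 (z = 2 - (-8 + 8) = 2 - 1*0 = 2 + 0 = 2)
V = 72 (V = 6*(6*2) = 6*12 = 72)
(h*(z + (11 + 9)))*V = (0*(2 + (11 + 9)))*72 = (0*(2 + 20))*72 = (0*22)*72 = 0*72 = 0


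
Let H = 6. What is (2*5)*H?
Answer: 60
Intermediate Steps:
(2*5)*H = (2*5)*6 = 10*6 = 60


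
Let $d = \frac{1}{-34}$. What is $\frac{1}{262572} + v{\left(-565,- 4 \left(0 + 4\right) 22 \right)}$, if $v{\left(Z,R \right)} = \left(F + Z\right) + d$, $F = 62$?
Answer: $- \frac{2245384441}{4463724} \approx -503.03$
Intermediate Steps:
$d = - \frac{1}{34} \approx -0.029412$
$v{\left(Z,R \right)} = \frac{2107}{34} + Z$ ($v{\left(Z,R \right)} = \left(62 + Z\right) - \frac{1}{34} = \frac{2107}{34} + Z$)
$\frac{1}{262572} + v{\left(-565,- 4 \left(0 + 4\right) 22 \right)} = \frac{1}{262572} + \left(\frac{2107}{34} - 565\right) = \frac{1}{262572} - \frac{17103}{34} = - \frac{2245384441}{4463724}$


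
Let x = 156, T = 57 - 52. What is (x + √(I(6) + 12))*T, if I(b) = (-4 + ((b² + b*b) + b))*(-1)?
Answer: 780 + 5*I*√62 ≈ 780.0 + 39.37*I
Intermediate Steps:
I(b) = 4 - b - 2*b² (I(b) = (-4 + ((b² + b²) + b))*(-1) = (-4 + (2*b² + b))*(-1) = (-4 + (b + 2*b²))*(-1) = (-4 + b + 2*b²)*(-1) = 4 - b - 2*b²)
T = 5
(x + √(I(6) + 12))*T = (156 + √((4 - 1*6 - 2*6²) + 12))*5 = (156 + √((4 - 6 - 2*36) + 12))*5 = (156 + √((4 - 6 - 72) + 12))*5 = (156 + √(-74 + 12))*5 = (156 + √(-62))*5 = (156 + I*√62)*5 = 780 + 5*I*√62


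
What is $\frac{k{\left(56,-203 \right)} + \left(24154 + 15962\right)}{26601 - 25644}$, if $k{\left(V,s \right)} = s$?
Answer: $\frac{39913}{957} \approx 41.706$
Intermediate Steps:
$\frac{k{\left(56,-203 \right)} + \left(24154 + 15962\right)}{26601 - 25644} = \frac{-203 + \left(24154 + 15962\right)}{26601 - 25644} = \frac{-203 + 40116}{957} = 39913 \cdot \frac{1}{957} = \frac{39913}{957}$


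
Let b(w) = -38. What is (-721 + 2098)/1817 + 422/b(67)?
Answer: -357224/34523 ≈ -10.347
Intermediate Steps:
(-721 + 2098)/1817 + 422/b(67) = (-721 + 2098)/1817 + 422/(-38) = 1377*(1/1817) + 422*(-1/38) = 1377/1817 - 211/19 = -357224/34523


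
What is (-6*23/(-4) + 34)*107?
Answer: 14659/2 ≈ 7329.5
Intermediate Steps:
(-6*23/(-4) + 34)*107 = (-138*(-1/4) + 34)*107 = (69/2 + 34)*107 = (137/2)*107 = 14659/2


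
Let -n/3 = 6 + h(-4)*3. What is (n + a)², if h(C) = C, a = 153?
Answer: 29241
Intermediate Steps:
n = 18 (n = -3*(6 - 4*3) = -3*(6 - 12) = -3*(-6) = 18)
(n + a)² = (18 + 153)² = 171² = 29241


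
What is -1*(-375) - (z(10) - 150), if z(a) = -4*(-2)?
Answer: 517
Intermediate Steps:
z(a) = 8
-1*(-375) - (z(10) - 150) = -1*(-375) - (8 - 150) = 375 - 1*(-142) = 375 + 142 = 517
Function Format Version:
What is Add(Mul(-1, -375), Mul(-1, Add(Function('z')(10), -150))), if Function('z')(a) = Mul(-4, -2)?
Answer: 517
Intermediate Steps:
Function('z')(a) = 8
Add(Mul(-1, -375), Mul(-1, Add(Function('z')(10), -150))) = Add(Mul(-1, -375), Mul(-1, Add(8, -150))) = Add(375, Mul(-1, -142)) = Add(375, 142) = 517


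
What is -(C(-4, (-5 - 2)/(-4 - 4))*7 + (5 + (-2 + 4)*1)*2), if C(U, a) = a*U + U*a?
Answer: 35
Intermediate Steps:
C(U, a) = 2*U*a (C(U, a) = U*a + U*a = 2*U*a)
-(C(-4, (-5 - 2)/(-4 - 4))*7 + (5 + (-2 + 4)*1)*2) = -((2*(-4)*((-5 - 2)/(-4 - 4)))*7 + (5 + (-2 + 4)*1)*2) = -((2*(-4)*(-7/(-8)))*7 + (5 + 2*1)*2) = -((2*(-4)*(-7*(-⅛)))*7 + (5 + 2)*2) = -((2*(-4)*(7/8))*7 + 7*2) = -(-7*7 + 14) = -(-49 + 14) = -1*(-35) = 35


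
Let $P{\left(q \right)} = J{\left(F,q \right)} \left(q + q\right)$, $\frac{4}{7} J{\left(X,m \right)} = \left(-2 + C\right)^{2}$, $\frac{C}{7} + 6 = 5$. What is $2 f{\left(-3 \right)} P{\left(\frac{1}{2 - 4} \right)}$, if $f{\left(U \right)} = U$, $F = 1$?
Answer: $\frac{1701}{2} \approx 850.5$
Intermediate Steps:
$C = -7$ ($C = -42 + 7 \cdot 5 = -42 + 35 = -7$)
$J{\left(X,m \right)} = \frac{567}{4}$ ($J{\left(X,m \right)} = \frac{7 \left(-2 - 7\right)^{2}}{4} = \frac{7 \left(-9\right)^{2}}{4} = \frac{7}{4} \cdot 81 = \frac{567}{4}$)
$P{\left(q \right)} = \frac{567 q}{2}$ ($P{\left(q \right)} = \frac{567 \left(q + q\right)}{4} = \frac{567 \cdot 2 q}{4} = \frac{567 q}{2}$)
$2 f{\left(-3 \right)} P{\left(\frac{1}{2 - 4} \right)} = 2 \left(-3\right) \frac{567}{2 \left(2 - 4\right)} = - 6 \frac{567}{2 \left(-2\right)} = - 6 \cdot \frac{567}{2} \left(- \frac{1}{2}\right) = \left(-6\right) \left(- \frac{567}{4}\right) = \frac{1701}{2}$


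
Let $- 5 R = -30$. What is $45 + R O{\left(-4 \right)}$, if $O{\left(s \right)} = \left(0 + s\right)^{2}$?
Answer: $141$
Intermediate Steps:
$R = 6$ ($R = \left(- \frac{1}{5}\right) \left(-30\right) = 6$)
$O{\left(s \right)} = s^{2}$
$45 + R O{\left(-4 \right)} = 45 + 6 \left(-4\right)^{2} = 45 + 6 \cdot 16 = 45 + 96 = 141$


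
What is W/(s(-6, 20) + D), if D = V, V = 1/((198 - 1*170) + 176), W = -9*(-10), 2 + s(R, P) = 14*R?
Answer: -18360/17543 ≈ -1.0466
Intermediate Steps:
s(R, P) = -2 + 14*R
W = 90
V = 1/204 (V = 1/((198 - 170) + 176) = 1/(28 + 176) = 1/204 ≈ 0.0049020)
D = 1/204 ≈ 0.0049020
W/(s(-6, 20) + D) = 90/((-2 + 14*(-6)) + 1/204) = 90/((-2 - 84) + 1/204) = 90/(-86 + 1/204) = 90/(-17543/204) = 90*(-204/17543) = -18360/17543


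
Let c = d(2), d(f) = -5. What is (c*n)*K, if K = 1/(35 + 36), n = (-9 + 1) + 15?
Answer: -35/71 ≈ -0.49296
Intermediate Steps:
n = 7 (n = -8 + 15 = 7)
c = -5
K = 1/71 ≈ 0.014085
(c*n)*K = -5*7*(1/71) = -35*1/71 = -35/71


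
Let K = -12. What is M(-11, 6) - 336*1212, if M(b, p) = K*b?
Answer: -407100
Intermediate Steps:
M(b, p) = -12*b
M(-11, 6) - 336*1212 = -12*(-11) - 336*1212 = 132 - 407232 = -407100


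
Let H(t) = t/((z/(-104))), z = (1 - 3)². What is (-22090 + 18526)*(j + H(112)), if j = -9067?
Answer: 42693156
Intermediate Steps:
z = 4 (z = (-2)² = 4)
H(t) = -26*t (H(t) = t/((4/(-104))) = t/((4*(-1/104))) = t/(-1/26) = t*(-26) = -26*t)
(-22090 + 18526)*(j + H(112)) = (-22090 + 18526)*(-9067 - 26*112) = -3564*(-9067 - 2912) = -3564*(-11979) = 42693156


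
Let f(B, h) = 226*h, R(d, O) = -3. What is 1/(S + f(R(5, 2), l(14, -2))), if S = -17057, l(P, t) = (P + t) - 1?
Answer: -1/14571 ≈ -6.8630e-5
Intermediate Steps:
l(P, t) = -1 + P + t
1/(S + f(R(5, 2), l(14, -2))) = 1/(-17057 + 226*(-1 + 14 - 2)) = 1/(-17057 + 226*11) = 1/(-17057 + 2486) = 1/(-14571) = -1/14571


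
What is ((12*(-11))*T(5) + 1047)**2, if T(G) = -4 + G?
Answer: 837225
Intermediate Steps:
((12*(-11))*T(5) + 1047)**2 = ((12*(-11))*(-4 + 5) + 1047)**2 = (-132*1 + 1047)**2 = (-132 + 1047)**2 = 915**2 = 837225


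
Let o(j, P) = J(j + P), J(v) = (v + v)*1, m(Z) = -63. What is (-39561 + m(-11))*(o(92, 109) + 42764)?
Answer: -1710409584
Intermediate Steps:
J(v) = 2*v (J(v) = (2*v)*1 = 2*v)
o(j, P) = 2*P + 2*j (o(j, P) = 2*(j + P) = 2*(P + j) = 2*P + 2*j)
(-39561 + m(-11))*(o(92, 109) + 42764) = (-39561 - 63)*((2*109 + 2*92) + 42764) = -39624*((218 + 184) + 42764) = -39624*(402 + 42764) = -39624*43166 = -1710409584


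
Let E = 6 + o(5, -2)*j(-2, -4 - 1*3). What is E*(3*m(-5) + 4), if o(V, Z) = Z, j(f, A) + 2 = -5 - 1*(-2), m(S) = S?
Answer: -176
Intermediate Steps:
j(f, A) = -5 (j(f, A) = -2 + (-5 - 1*(-2)) = -2 + (-5 + 2) = -2 - 3 = -5)
E = 16 (E = 6 - 2*(-5) = 6 + 10 = 16)
E*(3*m(-5) + 4) = 16*(3*(-5) + 4) = 16*(-15 + 4) = 16*(-11) = -176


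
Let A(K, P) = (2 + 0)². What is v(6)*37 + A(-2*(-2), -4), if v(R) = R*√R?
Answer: 4 + 222*√6 ≈ 547.79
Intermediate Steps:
v(R) = R^(3/2)
A(K, P) = 4 (A(K, P) = 2² = 4)
v(6)*37 + A(-2*(-2), -4) = 6^(3/2)*37 + 4 = (6*√6)*37 + 4 = 222*√6 + 4 = 4 + 222*√6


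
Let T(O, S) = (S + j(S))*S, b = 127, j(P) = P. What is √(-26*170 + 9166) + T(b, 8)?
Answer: 128 + √4746 ≈ 196.89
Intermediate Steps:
T(O, S) = 2*S² (T(O, S) = (S + S)*S = (2*S)*S = 2*S²)
√(-26*170 + 9166) + T(b, 8) = √(-26*170 + 9166) + 2*8² = √(-4420 + 9166) + 2*64 = √4746 + 128 = 128 + √4746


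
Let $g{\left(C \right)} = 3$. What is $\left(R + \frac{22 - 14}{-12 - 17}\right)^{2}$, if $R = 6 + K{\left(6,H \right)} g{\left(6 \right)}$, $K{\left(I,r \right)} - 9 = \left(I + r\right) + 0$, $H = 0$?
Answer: $\frac{2163841}{841} \approx 2572.9$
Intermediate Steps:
$K{\left(I,r \right)} = 9 + I + r$ ($K{\left(I,r \right)} = 9 + \left(\left(I + r\right) + 0\right) = 9 + \left(I + r\right) = 9 + I + r$)
$R = 51$ ($R = 6 + \left(9 + 6 + 0\right) 3 = 6 + 15 \cdot 3 = 6 + 45 = 51$)
$\left(R + \frac{22 - 14}{-12 - 17}\right)^{2} = \left(51 + \frac{22 - 14}{-12 - 17}\right)^{2} = \left(51 + \frac{8}{-29}\right)^{2} = \left(51 + 8 \left(- \frac{1}{29}\right)\right)^{2} = \left(51 - \frac{8}{29}\right)^{2} = \left(\frac{1471}{29}\right)^{2} = \frac{2163841}{841}$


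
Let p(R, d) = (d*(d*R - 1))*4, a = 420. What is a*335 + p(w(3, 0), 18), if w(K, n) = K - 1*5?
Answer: 138036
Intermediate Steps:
w(K, n) = -5 + K (w(K, n) = K - 5 = -5 + K)
p(R, d) = 4*d*(-1 + R*d) (p(R, d) = (d*(R*d - 1))*4 = (d*(-1 + R*d))*4 = 4*d*(-1 + R*d))
a*335 + p(w(3, 0), 18) = 420*335 + 4*18*(-1 + (-5 + 3)*18) = 140700 + 4*18*(-1 - 2*18) = 140700 + 4*18*(-1 - 36) = 140700 + 4*18*(-37) = 140700 - 2664 = 138036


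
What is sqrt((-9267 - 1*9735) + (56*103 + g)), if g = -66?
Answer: 10*I*sqrt(133) ≈ 115.33*I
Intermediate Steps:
sqrt((-9267 - 1*9735) + (56*103 + g)) = sqrt((-9267 - 1*9735) + (56*103 - 66)) = sqrt((-9267 - 9735) + (5768 - 66)) = sqrt(-19002 + 5702) = sqrt(-13300) = 10*I*sqrt(133)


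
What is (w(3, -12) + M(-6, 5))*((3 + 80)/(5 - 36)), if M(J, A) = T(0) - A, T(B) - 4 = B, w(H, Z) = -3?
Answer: 332/31 ≈ 10.710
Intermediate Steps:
T(B) = 4 + B
M(J, A) = 4 - A (M(J, A) = (4 + 0) - A = 4 - A)
(w(3, -12) + M(-6, 5))*((3 + 80)/(5 - 36)) = (-3 + (4 - 1*5))*((3 + 80)/(5 - 36)) = (-3 + (4 - 5))*(83/(-31)) = (-3 - 1)*(83*(-1/31)) = -4*(-83/31) = 332/31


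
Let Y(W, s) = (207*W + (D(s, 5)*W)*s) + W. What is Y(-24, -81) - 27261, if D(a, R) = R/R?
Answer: -30309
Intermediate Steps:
D(a, R) = 1
Y(W, s) = 208*W + W*s (Y(W, s) = (207*W + (1*W)*s) + W = (207*W + W*s) + W = 208*W + W*s)
Y(-24, -81) - 27261 = -24*(208 - 81) - 27261 = -24*127 - 27261 = -3048 - 27261 = -30309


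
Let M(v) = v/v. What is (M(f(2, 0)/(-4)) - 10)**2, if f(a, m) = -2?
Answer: 81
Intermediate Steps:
M(v) = 1
(M(f(2, 0)/(-4)) - 10)**2 = (1 - 10)**2 = (-9)**2 = 81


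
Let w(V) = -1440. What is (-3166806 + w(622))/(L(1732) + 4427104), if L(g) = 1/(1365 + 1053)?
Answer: -7660818828/10704737473 ≈ -0.71565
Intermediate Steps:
L(g) = 1/2418
(-3166806 + w(622))/(L(1732) + 4427104) = (-3166806 - 1440)/(1/2418 + 4427104) = -3168246/10704737473/2418 = -3168246*2418/10704737473 = -7660818828/10704737473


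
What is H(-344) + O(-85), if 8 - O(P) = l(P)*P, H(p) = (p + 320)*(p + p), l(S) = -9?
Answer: 15755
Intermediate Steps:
H(p) = 2*p*(320 + p) (H(p) = (320 + p)*(2*p) = 2*p*(320 + p))
O(P) = 8 + 9*P (O(P) = 8 - (-9)*P = 8 + 9*P)
H(-344) + O(-85) = 2*(-344)*(320 - 344) + (8 + 9*(-85)) = 2*(-344)*(-24) + (8 - 765) = 16512 - 757 = 15755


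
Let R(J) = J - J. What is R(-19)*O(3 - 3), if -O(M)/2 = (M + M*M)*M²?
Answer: 0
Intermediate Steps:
R(J) = 0
O(M) = -2*M²*(M + M²) (O(M) = -2*(M + M*M)*M² = -2*(M + M²)*M² = -2*M²*(M + M²))
R(-19)*O(3 - 3) = 0*(2*(3 - 3)³*(-1 - (3 - 3))) = 0*(2*0³*(-1 - 1*0)) = 0*(2*0*(-1 + 0)) = 0*(2*0*(-1)) = 0*0 = 0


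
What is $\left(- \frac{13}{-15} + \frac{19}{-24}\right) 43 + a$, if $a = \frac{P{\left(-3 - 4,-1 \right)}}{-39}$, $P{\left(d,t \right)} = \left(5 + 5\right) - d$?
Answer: $\frac{4351}{1560} \approx 2.7891$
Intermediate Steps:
$P{\left(d,t \right)} = 10 - d$
$a = - \frac{17}{39}$ ($a = \frac{10 - \left(-3 - 4\right)}{-39} = \left(10 - \left(-3 - 4\right)\right) \left(- \frac{1}{39}\right) = \left(10 - -7\right) \left(- \frac{1}{39}\right) = \left(10 + 7\right) \left(- \frac{1}{39}\right) = 17 \left(- \frac{1}{39}\right) = - \frac{17}{39} \approx -0.4359$)
$\left(- \frac{13}{-15} + \frac{19}{-24}\right) 43 + a = \left(- \frac{13}{-15} + \frac{19}{-24}\right) 43 - \frac{17}{39} = \left(\left(-13\right) \left(- \frac{1}{15}\right) + 19 \left(- \frac{1}{24}\right)\right) 43 - \frac{17}{39} = \left(\frac{13}{15} - \frac{19}{24}\right) 43 - \frac{17}{39} = \frac{3}{40} \cdot 43 - \frac{17}{39} = \frac{129}{40} - \frac{17}{39} = \frac{4351}{1560}$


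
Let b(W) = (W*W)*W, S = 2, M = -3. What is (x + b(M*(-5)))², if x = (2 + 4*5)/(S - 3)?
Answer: 11242609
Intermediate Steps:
x = -22 (x = (2 + 4*5)/(2 - 3) = (2 + 20)/(-1) = 22*(-1) = -22)
b(W) = W³ (b(W) = W²*W = W³)
(x + b(M*(-5)))² = (-22 + (-3*(-5))³)² = (-22 + 15³)² = (-22 + 3375)² = 3353² = 11242609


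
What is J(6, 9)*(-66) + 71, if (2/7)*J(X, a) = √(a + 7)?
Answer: -853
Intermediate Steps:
J(X, a) = 7*√(7 + a)/2 (J(X, a) = 7*√(a + 7)/2 = 7*√(7 + a)/2)
J(6, 9)*(-66) + 71 = (7*√(7 + 9)/2)*(-66) + 71 = (7*√16/2)*(-66) + 71 = ((7/2)*4)*(-66) + 71 = 14*(-66) + 71 = -924 + 71 = -853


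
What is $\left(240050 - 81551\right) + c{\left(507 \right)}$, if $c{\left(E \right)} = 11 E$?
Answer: $164076$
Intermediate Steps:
$\left(240050 - 81551\right) + c{\left(507 \right)} = \left(240050 - 81551\right) + 11 \cdot 507 = 158499 + 5577 = 164076$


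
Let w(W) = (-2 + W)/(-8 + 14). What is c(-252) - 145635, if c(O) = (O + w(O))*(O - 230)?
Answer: -11299/3 ≈ -3766.3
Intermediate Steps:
w(W) = -⅓ + W/6 (w(W) = (-2 + W)/6 = (-2 + W)*(⅙) = -⅓ + W/6)
c(O) = (-230 + O)*(-⅓ + 7*O/6) (c(O) = (O + (-⅓ + O/6))*(O - 230) = (-⅓ + 7*O/6)*(-230 + O) = (-230 + O)*(-⅓ + 7*O/6))
c(-252) - 145635 = (230/3 - 806/3*(-252) + (7/6)*(-252)²) - 145635 = (230/3 + 67704 + (7/6)*63504) - 145635 = (230/3 + 67704 + 74088) - 145635 = 425606/3 - 145635 = -11299/3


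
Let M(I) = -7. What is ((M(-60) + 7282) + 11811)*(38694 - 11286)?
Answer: 523109088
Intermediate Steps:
((M(-60) + 7282) + 11811)*(38694 - 11286) = ((-7 + 7282) + 11811)*(38694 - 11286) = (7275 + 11811)*27408 = 19086*27408 = 523109088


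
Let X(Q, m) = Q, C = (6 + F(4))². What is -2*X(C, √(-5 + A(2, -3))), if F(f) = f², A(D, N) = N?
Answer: -968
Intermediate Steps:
C = 484 (C = (6 + 4²)² = (6 + 16)² = 22² = 484)
-2*X(C, √(-5 + A(2, -3))) = -2*484 = -968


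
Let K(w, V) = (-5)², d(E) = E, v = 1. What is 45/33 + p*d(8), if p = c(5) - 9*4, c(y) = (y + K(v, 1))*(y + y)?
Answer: 23247/11 ≈ 2113.4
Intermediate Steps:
K(w, V) = 25
c(y) = 2*y*(25 + y) (c(y) = (y + 25)*(y + y) = (25 + y)*(2*y) = 2*y*(25 + y))
p = 264 (p = 2*5*(25 + 5) - 9*4 = 2*5*30 - 1*36 = 300 - 36 = 264)
45/33 + p*d(8) = 45/33 + 264*8 = 45*(1/33) + 2112 = 15/11 + 2112 = 23247/11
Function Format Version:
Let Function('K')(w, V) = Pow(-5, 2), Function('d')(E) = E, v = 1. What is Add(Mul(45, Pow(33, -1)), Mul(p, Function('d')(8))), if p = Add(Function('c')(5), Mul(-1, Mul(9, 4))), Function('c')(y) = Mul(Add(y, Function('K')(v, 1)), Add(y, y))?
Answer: Rational(23247, 11) ≈ 2113.4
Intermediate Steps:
Function('K')(w, V) = 25
Function('c')(y) = Mul(2, y, Add(25, y)) (Function('c')(y) = Mul(Add(y, 25), Add(y, y)) = Mul(Add(25, y), Mul(2, y)) = Mul(2, y, Add(25, y)))
p = 264 (p = Add(Mul(2, 5, Add(25, 5)), Mul(-1, Mul(9, 4))) = Add(Mul(2, 5, 30), Mul(-1, 36)) = Add(300, -36) = 264)
Add(Mul(45, Pow(33, -1)), Mul(p, Function('d')(8))) = Add(Mul(45, Pow(33, -1)), Mul(264, 8)) = Add(Mul(45, Rational(1, 33)), 2112) = Add(Rational(15, 11), 2112) = Rational(23247, 11)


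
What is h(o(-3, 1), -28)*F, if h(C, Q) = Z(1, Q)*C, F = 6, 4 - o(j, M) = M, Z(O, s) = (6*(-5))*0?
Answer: 0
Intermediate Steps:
Z(O, s) = 0 (Z(O, s) = -30*0 = 0)
o(j, M) = 4 - M
h(C, Q) = 0 (h(C, Q) = 0*C = 0)
h(o(-3, 1), -28)*F = 0*6 = 0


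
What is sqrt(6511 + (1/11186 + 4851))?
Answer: sqrt(1421688394938)/11186 ≈ 106.59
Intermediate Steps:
sqrt(6511 + (1/11186 + 4851)) = sqrt(6511 + 54263287/11186) = sqrt(127095333/11186) = sqrt(1421688394938)/11186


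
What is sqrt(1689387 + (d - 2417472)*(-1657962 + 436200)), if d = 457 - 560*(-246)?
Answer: sqrt(2784708836697) ≈ 1.6687e+6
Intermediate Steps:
d = 138217 (d = 457 + 137760 = 138217)
sqrt(1689387 + (d - 2417472)*(-1657962 + 436200)) = sqrt(1689387 + (138217 - 2417472)*(-1657962 + 436200)) = sqrt(1689387 - 2279255*(-1221762)) = sqrt(1689387 + 2784707147310) = sqrt(2784708836697)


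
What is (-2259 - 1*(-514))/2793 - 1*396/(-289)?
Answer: 601723/807177 ≈ 0.74547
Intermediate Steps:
(-2259 - 1*(-514))/2793 - 1*396/(-289) = (-2259 + 514)*(1/2793) - 396*(-1/289) = -1745*1/2793 + 396/289 = -1745/2793 + 396/289 = 601723/807177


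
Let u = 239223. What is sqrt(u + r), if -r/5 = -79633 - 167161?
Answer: sqrt(1473193) ≈ 1213.8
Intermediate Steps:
r = 1233970 (r = -5*(-79633 - 167161) = -5*(-246794) = 1233970)
sqrt(u + r) = sqrt(239223 + 1233970) = sqrt(1473193)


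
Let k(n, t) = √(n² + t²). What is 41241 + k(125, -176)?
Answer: 41241 + √46601 ≈ 41457.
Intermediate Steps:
41241 + k(125, -176) = 41241 + √(125² + (-176)²) = 41241 + √(15625 + 30976) = 41241 + √46601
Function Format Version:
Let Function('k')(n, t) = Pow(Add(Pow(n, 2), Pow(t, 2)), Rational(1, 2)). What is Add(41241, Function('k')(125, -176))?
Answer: Add(41241, Pow(46601, Rational(1, 2))) ≈ 41457.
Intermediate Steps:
Add(41241, Function('k')(125, -176)) = Add(41241, Pow(Add(Pow(125, 2), Pow(-176, 2)), Rational(1, 2))) = Add(41241, Pow(Add(15625, 30976), Rational(1, 2))) = Add(41241, Pow(46601, Rational(1, 2)))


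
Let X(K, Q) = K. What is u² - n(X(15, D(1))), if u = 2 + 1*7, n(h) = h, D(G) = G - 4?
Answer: 66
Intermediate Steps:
D(G) = -4 + G
u = 9 (u = 2 + 7 = 9)
u² - n(X(15, D(1))) = 9² - 1*15 = 81 - 15 = 66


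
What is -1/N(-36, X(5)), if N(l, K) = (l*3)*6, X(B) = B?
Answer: 1/648 ≈ 0.0015432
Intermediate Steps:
N(l, K) = 18*l (N(l, K) = (3*l)*6 = 18*l)
-1/N(-36, X(5)) = -1/(18*(-36)) = -1/(-648) = -1*(-1/648) = 1/648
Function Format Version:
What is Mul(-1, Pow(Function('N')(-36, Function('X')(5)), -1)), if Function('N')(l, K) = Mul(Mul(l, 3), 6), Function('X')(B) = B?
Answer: Rational(1, 648) ≈ 0.0015432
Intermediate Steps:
Function('N')(l, K) = Mul(18, l) (Function('N')(l, K) = Mul(Mul(3, l), 6) = Mul(18, l))
Mul(-1, Pow(Function('N')(-36, Function('X')(5)), -1)) = Mul(-1, Pow(Mul(18, -36), -1)) = Mul(-1, Pow(-648, -1)) = Mul(-1, Rational(-1, 648)) = Rational(1, 648)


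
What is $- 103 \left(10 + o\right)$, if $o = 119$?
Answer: $-13287$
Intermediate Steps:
$- 103 \left(10 + o\right) = - 103 \left(10 + 119\right) = \left(-103\right) 129 = -13287$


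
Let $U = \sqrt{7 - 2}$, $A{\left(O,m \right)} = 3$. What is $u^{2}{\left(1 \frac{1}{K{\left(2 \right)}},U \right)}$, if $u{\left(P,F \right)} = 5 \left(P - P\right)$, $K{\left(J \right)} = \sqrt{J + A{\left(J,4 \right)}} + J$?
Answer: $0$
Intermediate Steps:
$K{\left(J \right)} = J + \sqrt{3 + J}$ ($K{\left(J \right)} = \sqrt{J + 3} + J = \sqrt{3 + J} + J = J + \sqrt{3 + J}$)
$U = \sqrt{5} \approx 2.2361$
$u{\left(P,F \right)} = 0$ ($u{\left(P,F \right)} = 5 \cdot 0 = 0$)
$u^{2}{\left(1 \frac{1}{K{\left(2 \right)}},U \right)} = 0^{2} = 0$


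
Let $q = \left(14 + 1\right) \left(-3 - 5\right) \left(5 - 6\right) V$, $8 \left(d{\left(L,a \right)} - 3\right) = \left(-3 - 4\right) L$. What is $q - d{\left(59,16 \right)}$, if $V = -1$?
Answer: $- \frac{571}{8} \approx -71.375$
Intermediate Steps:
$d{\left(L,a \right)} = 3 - \frac{7 L}{8}$ ($d{\left(L,a \right)} = 3 + \frac{\left(-3 - 4\right) L}{8} = 3 + \frac{\left(-7\right) L}{8} = 3 - \frac{7 L}{8}$)
$q = -120$ ($q = \left(14 + 1\right) \left(-3 - 5\right) \left(5 - 6\right) \left(-1\right) = 15 \left(-8\right) \left(\left(-1\right) \left(-1\right)\right) = \left(-120\right) 1 = -120$)
$q - d{\left(59,16 \right)} = -120 - \left(3 - \frac{413}{8}\right) = -120 - - \frac{389}{8} = -120 + \frac{389}{8} = - \frac{571}{8}$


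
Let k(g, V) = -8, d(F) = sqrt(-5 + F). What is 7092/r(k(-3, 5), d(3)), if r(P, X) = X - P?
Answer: 9456/11 - 1182*I*sqrt(2)/11 ≈ 859.64 - 151.96*I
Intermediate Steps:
7092/r(k(-3, 5), d(3)) = 7092/(sqrt(-5 + 3) - 1*(-8)) = 7092/(sqrt(-2) + 8) = 7092/(I*sqrt(2) + 8) = 7092/(8 + I*sqrt(2))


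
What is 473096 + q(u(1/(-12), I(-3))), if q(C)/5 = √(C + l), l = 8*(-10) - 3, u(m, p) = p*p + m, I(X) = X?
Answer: 473096 + 5*I*√2667/6 ≈ 4.731e+5 + 43.036*I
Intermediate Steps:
u(m, p) = m + p² (u(m, p) = p² + m = m + p²)
l = -83 (l = -80 - 3 = -83)
q(C) = 5*√(-83 + C) (q(C) = 5*√(C - 83) = 5*√(-83 + C))
473096 + q(u(1/(-12), I(-3))) = 473096 + 5*√(-83 + (1/(-12) + (-3)²)) = 473096 + 5*√(-83 + (-1/12 + 9)) = 473096 + 5*√(-83 + 107/12) = 473096 + 5*√(-889/12) = 473096 + 5*(I*√2667/6) = 473096 + 5*I*√2667/6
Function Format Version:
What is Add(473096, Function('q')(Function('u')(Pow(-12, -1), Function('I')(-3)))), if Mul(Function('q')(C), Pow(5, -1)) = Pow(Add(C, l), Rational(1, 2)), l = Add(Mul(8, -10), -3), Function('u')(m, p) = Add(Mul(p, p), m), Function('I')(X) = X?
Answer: Add(473096, Mul(Rational(5, 6), I, Pow(2667, Rational(1, 2)))) ≈ Add(4.7310e+5, Mul(43.036, I))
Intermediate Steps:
Function('u')(m, p) = Add(m, Pow(p, 2)) (Function('u')(m, p) = Add(Pow(p, 2), m) = Add(m, Pow(p, 2)))
l = -83 (l = Add(-80, -3) = -83)
Function('q')(C) = Mul(5, Pow(Add(-83, C), Rational(1, 2))) (Function('q')(C) = Mul(5, Pow(Add(C, -83), Rational(1, 2))) = Mul(5, Pow(Add(-83, C), Rational(1, 2))))
Add(473096, Function('q')(Function('u')(Pow(-12, -1), Function('I')(-3)))) = Add(473096, Mul(5, Pow(Add(-83, Add(Pow(-12, -1), Pow(-3, 2))), Rational(1, 2)))) = Add(473096, Mul(5, Pow(Add(-83, Add(Rational(-1, 12), 9)), Rational(1, 2)))) = Add(473096, Mul(5, Pow(Add(-83, Rational(107, 12)), Rational(1, 2)))) = Add(473096, Mul(5, Pow(Rational(-889, 12), Rational(1, 2)))) = Add(473096, Mul(5, Mul(Rational(1, 6), I, Pow(2667, Rational(1, 2))))) = Add(473096, Mul(Rational(5, 6), I, Pow(2667, Rational(1, 2))))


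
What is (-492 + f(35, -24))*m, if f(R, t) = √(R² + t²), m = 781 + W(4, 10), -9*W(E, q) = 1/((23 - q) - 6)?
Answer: -8069128/21 + 49202*√1801/63 ≈ -3.5110e+5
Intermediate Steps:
W(E, q) = -1/(9*(17 - q)) (W(E, q) = -1/(9*((23 - q) - 6)) = -1/(9*(17 - q)))
m = 49202/63 (m = 781 + 1/(9*(-17 + 10)) = 781 + (⅑)/(-7) = 781 + (⅑)*(-⅐) = 781 - 1/63 = 49202/63 ≈ 780.98)
(-492 + f(35, -24))*m = (-492 + √(35² + (-24)²))*(49202/63) = (-492 + √(1225 + 576))*(49202/63) = (-492 + √1801)*(49202/63) = -8069128/21 + 49202*√1801/63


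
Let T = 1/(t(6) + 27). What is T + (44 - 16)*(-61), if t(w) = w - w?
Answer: -46115/27 ≈ -1708.0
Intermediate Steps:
t(w) = 0
T = 1/27 (T = 1/(0 + 27) = 1/27 ≈ 0.037037)
T + (44 - 16)*(-61) = 1/27 + (44 - 16)*(-61) = 1/27 + 28*(-61) = 1/27 - 1708 = -46115/27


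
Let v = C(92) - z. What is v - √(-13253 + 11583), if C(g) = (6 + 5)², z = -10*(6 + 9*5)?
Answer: 631 - I*√1670 ≈ 631.0 - 40.866*I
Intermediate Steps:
z = -510 (z = -10*(6 + 45) = -10*51 = -510)
C(g) = 121 (C(g) = 11² = 121)
v = 631 (v = 121 - 1*(-510) = 121 + 510 = 631)
v - √(-13253 + 11583) = 631 - √(-13253 + 11583) = 631 - √(-1670) = 631 - I*√1670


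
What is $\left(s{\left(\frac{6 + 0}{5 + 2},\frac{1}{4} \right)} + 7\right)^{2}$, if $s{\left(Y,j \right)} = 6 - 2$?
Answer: $121$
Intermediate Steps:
$s{\left(Y,j \right)} = 4$ ($s{\left(Y,j \right)} = 6 - 2 = 4$)
$\left(s{\left(\frac{6 + 0}{5 + 2},\frac{1}{4} \right)} + 7\right)^{2} = \left(4 + 7\right)^{2} = 11^{2} = 121$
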